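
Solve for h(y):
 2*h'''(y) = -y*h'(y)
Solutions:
 h(y) = C1 + Integral(C2*airyai(-2^(2/3)*y/2) + C3*airybi(-2^(2/3)*y/2), y)


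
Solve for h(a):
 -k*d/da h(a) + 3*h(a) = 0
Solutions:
 h(a) = C1*exp(3*a/k)


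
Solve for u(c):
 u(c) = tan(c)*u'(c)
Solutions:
 u(c) = C1*sin(c)


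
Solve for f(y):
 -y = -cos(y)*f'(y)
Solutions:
 f(y) = C1 + Integral(y/cos(y), y)


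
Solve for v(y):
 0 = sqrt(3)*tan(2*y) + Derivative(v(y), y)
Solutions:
 v(y) = C1 + sqrt(3)*log(cos(2*y))/2


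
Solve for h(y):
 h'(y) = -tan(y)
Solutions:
 h(y) = C1 + log(cos(y))


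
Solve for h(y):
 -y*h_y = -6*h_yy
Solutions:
 h(y) = C1 + C2*erfi(sqrt(3)*y/6)


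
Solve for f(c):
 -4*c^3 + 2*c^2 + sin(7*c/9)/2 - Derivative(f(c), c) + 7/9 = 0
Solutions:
 f(c) = C1 - c^4 + 2*c^3/3 + 7*c/9 - 9*cos(7*c/9)/14


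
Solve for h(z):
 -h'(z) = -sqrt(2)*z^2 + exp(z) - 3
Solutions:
 h(z) = C1 + sqrt(2)*z^3/3 + 3*z - exp(z)


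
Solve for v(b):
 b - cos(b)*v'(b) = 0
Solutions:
 v(b) = C1 + Integral(b/cos(b), b)


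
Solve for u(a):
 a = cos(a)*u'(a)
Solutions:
 u(a) = C1 + Integral(a/cos(a), a)


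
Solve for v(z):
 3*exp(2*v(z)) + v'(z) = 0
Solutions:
 v(z) = log(-sqrt(-1/(C1 - 3*z))) - log(2)/2
 v(z) = log(-1/(C1 - 3*z))/2 - log(2)/2


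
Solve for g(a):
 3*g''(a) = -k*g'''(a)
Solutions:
 g(a) = C1 + C2*a + C3*exp(-3*a/k)


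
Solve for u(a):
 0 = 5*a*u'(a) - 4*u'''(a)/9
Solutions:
 u(a) = C1 + Integral(C2*airyai(90^(1/3)*a/2) + C3*airybi(90^(1/3)*a/2), a)


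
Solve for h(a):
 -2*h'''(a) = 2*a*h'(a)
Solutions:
 h(a) = C1 + Integral(C2*airyai(-a) + C3*airybi(-a), a)


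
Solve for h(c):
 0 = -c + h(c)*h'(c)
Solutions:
 h(c) = -sqrt(C1 + c^2)
 h(c) = sqrt(C1 + c^2)


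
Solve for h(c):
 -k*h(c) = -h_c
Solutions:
 h(c) = C1*exp(c*k)


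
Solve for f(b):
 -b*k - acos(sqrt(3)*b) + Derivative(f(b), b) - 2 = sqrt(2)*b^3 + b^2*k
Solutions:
 f(b) = C1 + sqrt(2)*b^4/4 + b^3*k/3 + b^2*k/2 + b*acos(sqrt(3)*b) + 2*b - sqrt(3)*sqrt(1 - 3*b^2)/3


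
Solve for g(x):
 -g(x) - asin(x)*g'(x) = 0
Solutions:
 g(x) = C1*exp(-Integral(1/asin(x), x))


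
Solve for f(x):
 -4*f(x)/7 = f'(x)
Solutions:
 f(x) = C1*exp(-4*x/7)


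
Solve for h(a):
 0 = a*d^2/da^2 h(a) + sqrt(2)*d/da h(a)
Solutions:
 h(a) = C1 + C2*a^(1 - sqrt(2))


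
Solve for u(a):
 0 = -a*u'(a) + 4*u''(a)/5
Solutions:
 u(a) = C1 + C2*erfi(sqrt(10)*a/4)


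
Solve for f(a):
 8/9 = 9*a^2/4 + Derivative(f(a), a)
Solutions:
 f(a) = C1 - 3*a^3/4 + 8*a/9


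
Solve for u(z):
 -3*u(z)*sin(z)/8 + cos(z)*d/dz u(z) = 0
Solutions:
 u(z) = C1/cos(z)^(3/8)


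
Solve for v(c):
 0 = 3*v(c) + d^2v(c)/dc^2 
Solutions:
 v(c) = C1*sin(sqrt(3)*c) + C2*cos(sqrt(3)*c)


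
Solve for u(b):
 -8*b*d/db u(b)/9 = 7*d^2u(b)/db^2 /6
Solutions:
 u(b) = C1 + C2*erf(2*sqrt(42)*b/21)


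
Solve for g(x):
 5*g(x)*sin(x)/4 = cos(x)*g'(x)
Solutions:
 g(x) = C1/cos(x)^(5/4)


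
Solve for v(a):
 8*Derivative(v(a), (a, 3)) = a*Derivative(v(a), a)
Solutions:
 v(a) = C1 + Integral(C2*airyai(a/2) + C3*airybi(a/2), a)


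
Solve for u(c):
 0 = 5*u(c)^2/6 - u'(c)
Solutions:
 u(c) = -6/(C1 + 5*c)


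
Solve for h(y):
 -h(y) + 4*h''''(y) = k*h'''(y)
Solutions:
 h(y) = C1*exp(y*(3*k - sqrt(3)*sqrt(3*k^2 + 8*12^(1/3)*(-9*k^2 + sqrt(3)*sqrt(27*k^4 + 16384))^(1/3) - 256*18^(1/3)/(-9*k^2 + sqrt(3)*sqrt(27*k^4 + 16384))^(1/3)) - sqrt(6)*sqrt(-3*sqrt(3)*k^3/sqrt(3*k^2 + 8*12^(1/3)*(-9*k^2 + sqrt(3)*sqrt(27*k^4 + 16384))^(1/3) - 256*18^(1/3)/(-9*k^2 + sqrt(3)*sqrt(27*k^4 + 16384))^(1/3)) + 3*k^2 - 4*12^(1/3)*(-9*k^2 + sqrt(3)*sqrt(27*k^4 + 16384))^(1/3) + 128*18^(1/3)/(-9*k^2 + sqrt(3)*sqrt(27*k^4 + 16384))^(1/3)))/48) + C2*exp(y*(3*k - sqrt(3)*sqrt(3*k^2 + 8*12^(1/3)*(-9*k^2 + sqrt(3)*sqrt(27*k^4 + 16384))^(1/3) - 256*18^(1/3)/(-9*k^2 + sqrt(3)*sqrt(27*k^4 + 16384))^(1/3)) + sqrt(6)*sqrt(-3*sqrt(3)*k^3/sqrt(3*k^2 + 8*12^(1/3)*(-9*k^2 + sqrt(3)*sqrt(27*k^4 + 16384))^(1/3) - 256*18^(1/3)/(-9*k^2 + sqrt(3)*sqrt(27*k^4 + 16384))^(1/3)) + 3*k^2 - 4*12^(1/3)*(-9*k^2 + sqrt(3)*sqrt(27*k^4 + 16384))^(1/3) + 128*18^(1/3)/(-9*k^2 + sqrt(3)*sqrt(27*k^4 + 16384))^(1/3)))/48) + C3*exp(y*(3*k + sqrt(3)*sqrt(3*k^2 + 8*12^(1/3)*(-9*k^2 + sqrt(3)*sqrt(27*k^4 + 16384))^(1/3) - 256*18^(1/3)/(-9*k^2 + sqrt(3)*sqrt(27*k^4 + 16384))^(1/3)) - sqrt(6)*sqrt(3*sqrt(3)*k^3/sqrt(3*k^2 + 8*12^(1/3)*(-9*k^2 + sqrt(3)*sqrt(27*k^4 + 16384))^(1/3) - 256*18^(1/3)/(-9*k^2 + sqrt(3)*sqrt(27*k^4 + 16384))^(1/3)) + 3*k^2 - 4*12^(1/3)*(-9*k^2 + sqrt(3)*sqrt(27*k^4 + 16384))^(1/3) + 128*18^(1/3)/(-9*k^2 + sqrt(3)*sqrt(27*k^4 + 16384))^(1/3)))/48) + C4*exp(y*(3*k + sqrt(3)*sqrt(3*k^2 + 8*12^(1/3)*(-9*k^2 + sqrt(3)*sqrt(27*k^4 + 16384))^(1/3) - 256*18^(1/3)/(-9*k^2 + sqrt(3)*sqrt(27*k^4 + 16384))^(1/3)) + sqrt(6)*sqrt(3*sqrt(3)*k^3/sqrt(3*k^2 + 8*12^(1/3)*(-9*k^2 + sqrt(3)*sqrt(27*k^4 + 16384))^(1/3) - 256*18^(1/3)/(-9*k^2 + sqrt(3)*sqrt(27*k^4 + 16384))^(1/3)) + 3*k^2 - 4*12^(1/3)*(-9*k^2 + sqrt(3)*sqrt(27*k^4 + 16384))^(1/3) + 128*18^(1/3)/(-9*k^2 + sqrt(3)*sqrt(27*k^4 + 16384))^(1/3)))/48)


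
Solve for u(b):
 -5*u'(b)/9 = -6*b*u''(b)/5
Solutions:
 u(b) = C1 + C2*b^(79/54)


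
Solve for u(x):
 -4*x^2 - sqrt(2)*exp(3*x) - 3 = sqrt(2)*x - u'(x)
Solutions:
 u(x) = C1 + 4*x^3/3 + sqrt(2)*x^2/2 + 3*x + sqrt(2)*exp(3*x)/3


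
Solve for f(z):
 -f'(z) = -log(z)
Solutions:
 f(z) = C1 + z*log(z) - z


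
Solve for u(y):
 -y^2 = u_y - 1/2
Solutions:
 u(y) = C1 - y^3/3 + y/2


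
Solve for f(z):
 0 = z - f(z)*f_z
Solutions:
 f(z) = -sqrt(C1 + z^2)
 f(z) = sqrt(C1 + z^2)


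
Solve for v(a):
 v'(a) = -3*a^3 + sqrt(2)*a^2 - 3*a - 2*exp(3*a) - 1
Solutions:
 v(a) = C1 - 3*a^4/4 + sqrt(2)*a^3/3 - 3*a^2/2 - a - 2*exp(3*a)/3


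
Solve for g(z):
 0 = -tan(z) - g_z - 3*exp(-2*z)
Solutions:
 g(z) = C1 - log(tan(z)^2 + 1)/2 + 3*exp(-2*z)/2


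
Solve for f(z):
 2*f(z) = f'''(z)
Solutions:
 f(z) = C3*exp(2^(1/3)*z) + (C1*sin(2^(1/3)*sqrt(3)*z/2) + C2*cos(2^(1/3)*sqrt(3)*z/2))*exp(-2^(1/3)*z/2)


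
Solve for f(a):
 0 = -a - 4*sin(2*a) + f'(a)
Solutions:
 f(a) = C1 + a^2/2 - 2*cos(2*a)


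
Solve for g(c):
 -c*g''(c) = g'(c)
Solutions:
 g(c) = C1 + C2*log(c)


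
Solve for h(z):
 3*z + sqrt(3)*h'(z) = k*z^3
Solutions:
 h(z) = C1 + sqrt(3)*k*z^4/12 - sqrt(3)*z^2/2


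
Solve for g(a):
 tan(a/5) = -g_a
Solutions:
 g(a) = C1 + 5*log(cos(a/5))


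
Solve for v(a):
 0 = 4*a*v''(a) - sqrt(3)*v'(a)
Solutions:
 v(a) = C1 + C2*a^(sqrt(3)/4 + 1)


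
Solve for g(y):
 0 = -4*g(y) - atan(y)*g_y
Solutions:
 g(y) = C1*exp(-4*Integral(1/atan(y), y))


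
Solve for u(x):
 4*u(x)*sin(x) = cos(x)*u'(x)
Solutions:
 u(x) = C1/cos(x)^4


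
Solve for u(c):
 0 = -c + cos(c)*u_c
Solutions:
 u(c) = C1 + Integral(c/cos(c), c)


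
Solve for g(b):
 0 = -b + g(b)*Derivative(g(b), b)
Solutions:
 g(b) = -sqrt(C1 + b^2)
 g(b) = sqrt(C1 + b^2)


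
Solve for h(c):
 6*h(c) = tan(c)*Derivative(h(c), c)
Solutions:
 h(c) = C1*sin(c)^6


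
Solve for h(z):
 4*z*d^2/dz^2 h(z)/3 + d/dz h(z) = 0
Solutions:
 h(z) = C1 + C2*z^(1/4)


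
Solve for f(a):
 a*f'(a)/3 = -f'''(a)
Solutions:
 f(a) = C1 + Integral(C2*airyai(-3^(2/3)*a/3) + C3*airybi(-3^(2/3)*a/3), a)


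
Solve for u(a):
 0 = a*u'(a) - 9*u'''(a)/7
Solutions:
 u(a) = C1 + Integral(C2*airyai(21^(1/3)*a/3) + C3*airybi(21^(1/3)*a/3), a)


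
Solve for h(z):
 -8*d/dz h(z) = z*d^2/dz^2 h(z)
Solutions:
 h(z) = C1 + C2/z^7


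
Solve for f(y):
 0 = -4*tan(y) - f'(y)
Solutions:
 f(y) = C1 + 4*log(cos(y))


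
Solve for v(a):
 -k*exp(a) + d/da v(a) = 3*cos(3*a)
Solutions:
 v(a) = C1 + k*exp(a) + sin(3*a)


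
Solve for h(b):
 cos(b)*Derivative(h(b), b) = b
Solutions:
 h(b) = C1 + Integral(b/cos(b), b)


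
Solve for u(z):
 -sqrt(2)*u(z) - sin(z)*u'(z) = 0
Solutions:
 u(z) = C1*(cos(z) + 1)^(sqrt(2)/2)/(cos(z) - 1)^(sqrt(2)/2)


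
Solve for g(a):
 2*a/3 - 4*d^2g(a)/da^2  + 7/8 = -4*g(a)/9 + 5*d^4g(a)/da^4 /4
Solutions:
 g(a) = C1*exp(-2*sqrt(15)*a*sqrt(-6 + sqrt(41))/15) + C2*exp(2*sqrt(15)*a*sqrt(-6 + sqrt(41))/15) + C3*sin(2*sqrt(15)*a*sqrt(6 + sqrt(41))/15) + C4*cos(2*sqrt(15)*a*sqrt(6 + sqrt(41))/15) - 3*a/2 - 63/32


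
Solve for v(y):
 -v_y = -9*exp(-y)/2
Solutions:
 v(y) = C1 - 9*exp(-y)/2


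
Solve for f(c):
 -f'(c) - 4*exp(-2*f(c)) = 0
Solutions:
 f(c) = log(-sqrt(C1 - 8*c))
 f(c) = log(C1 - 8*c)/2


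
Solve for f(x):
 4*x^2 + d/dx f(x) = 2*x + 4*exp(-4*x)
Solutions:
 f(x) = C1 - 4*x^3/3 + x^2 - exp(-4*x)


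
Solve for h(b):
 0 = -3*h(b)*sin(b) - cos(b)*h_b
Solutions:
 h(b) = C1*cos(b)^3


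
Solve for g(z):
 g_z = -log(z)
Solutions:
 g(z) = C1 - z*log(z) + z


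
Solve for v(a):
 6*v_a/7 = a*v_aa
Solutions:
 v(a) = C1 + C2*a^(13/7)


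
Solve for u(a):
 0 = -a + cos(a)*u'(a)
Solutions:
 u(a) = C1 + Integral(a/cos(a), a)


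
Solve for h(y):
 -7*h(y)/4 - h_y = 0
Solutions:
 h(y) = C1*exp(-7*y/4)


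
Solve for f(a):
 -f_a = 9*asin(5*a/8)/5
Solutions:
 f(a) = C1 - 9*a*asin(5*a/8)/5 - 9*sqrt(64 - 25*a^2)/25


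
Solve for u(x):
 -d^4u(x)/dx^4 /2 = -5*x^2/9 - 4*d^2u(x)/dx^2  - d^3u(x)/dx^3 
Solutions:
 u(x) = C1 + C2*x + C3*exp(-2*x) + C4*exp(4*x) - 5*x^4/432 + 5*x^3/432 - 5*x^2/192


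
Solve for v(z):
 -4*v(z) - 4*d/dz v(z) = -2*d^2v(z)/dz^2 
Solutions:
 v(z) = C1*exp(z*(1 - sqrt(3))) + C2*exp(z*(1 + sqrt(3)))


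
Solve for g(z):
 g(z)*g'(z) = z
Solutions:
 g(z) = -sqrt(C1 + z^2)
 g(z) = sqrt(C1 + z^2)


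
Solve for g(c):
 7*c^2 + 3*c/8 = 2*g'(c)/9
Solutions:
 g(c) = C1 + 21*c^3/2 + 27*c^2/32


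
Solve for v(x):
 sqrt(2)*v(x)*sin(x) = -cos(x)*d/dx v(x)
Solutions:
 v(x) = C1*cos(x)^(sqrt(2))


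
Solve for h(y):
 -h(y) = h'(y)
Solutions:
 h(y) = C1*exp(-y)


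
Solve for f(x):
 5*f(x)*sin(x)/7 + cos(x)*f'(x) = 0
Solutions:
 f(x) = C1*cos(x)^(5/7)


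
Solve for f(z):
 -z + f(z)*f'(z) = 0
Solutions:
 f(z) = -sqrt(C1 + z^2)
 f(z) = sqrt(C1 + z^2)


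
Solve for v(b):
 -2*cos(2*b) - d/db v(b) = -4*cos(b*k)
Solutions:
 v(b) = C1 - sin(2*b) + 4*sin(b*k)/k


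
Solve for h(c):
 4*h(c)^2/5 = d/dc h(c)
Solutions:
 h(c) = -5/(C1 + 4*c)


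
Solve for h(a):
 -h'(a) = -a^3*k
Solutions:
 h(a) = C1 + a^4*k/4


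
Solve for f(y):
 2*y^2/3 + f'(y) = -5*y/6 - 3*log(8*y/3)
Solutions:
 f(y) = C1 - 2*y^3/9 - 5*y^2/12 - 3*y*log(y) - 9*y*log(2) + 3*y + 3*y*log(3)


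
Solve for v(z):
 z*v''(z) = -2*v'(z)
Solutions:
 v(z) = C1 + C2/z


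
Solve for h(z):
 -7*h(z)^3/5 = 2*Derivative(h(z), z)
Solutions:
 h(z) = -sqrt(5)*sqrt(-1/(C1 - 7*z))
 h(z) = sqrt(5)*sqrt(-1/(C1 - 7*z))


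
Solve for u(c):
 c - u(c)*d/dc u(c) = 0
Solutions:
 u(c) = -sqrt(C1 + c^2)
 u(c) = sqrt(C1 + c^2)


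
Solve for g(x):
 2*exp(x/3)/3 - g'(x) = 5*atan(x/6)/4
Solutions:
 g(x) = C1 - 5*x*atan(x/6)/4 + 2*exp(x/3) + 15*log(x^2 + 36)/4


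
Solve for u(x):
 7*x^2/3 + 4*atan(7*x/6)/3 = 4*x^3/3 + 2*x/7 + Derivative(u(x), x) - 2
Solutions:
 u(x) = C1 - x^4/3 + 7*x^3/9 - x^2/7 + 4*x*atan(7*x/6)/3 + 2*x - 4*log(49*x^2 + 36)/7


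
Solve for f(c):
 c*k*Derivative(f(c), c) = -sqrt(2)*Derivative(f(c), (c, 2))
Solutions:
 f(c) = Piecewise((-2^(3/4)*sqrt(pi)*C1*erf(2^(1/4)*c*sqrt(k)/2)/(2*sqrt(k)) - C2, (k > 0) | (k < 0)), (-C1*c - C2, True))


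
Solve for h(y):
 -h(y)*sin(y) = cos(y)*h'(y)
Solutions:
 h(y) = C1*cos(y)


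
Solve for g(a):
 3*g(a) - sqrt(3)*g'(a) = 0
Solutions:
 g(a) = C1*exp(sqrt(3)*a)


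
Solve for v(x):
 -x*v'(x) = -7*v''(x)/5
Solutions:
 v(x) = C1 + C2*erfi(sqrt(70)*x/14)


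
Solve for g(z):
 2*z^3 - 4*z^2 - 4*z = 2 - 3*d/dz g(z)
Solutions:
 g(z) = C1 - z^4/6 + 4*z^3/9 + 2*z^2/3 + 2*z/3


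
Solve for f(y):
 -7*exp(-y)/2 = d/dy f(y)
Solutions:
 f(y) = C1 + 7*exp(-y)/2


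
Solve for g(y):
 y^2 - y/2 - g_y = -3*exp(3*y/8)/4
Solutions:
 g(y) = C1 + y^3/3 - y^2/4 + 2*exp(3*y/8)


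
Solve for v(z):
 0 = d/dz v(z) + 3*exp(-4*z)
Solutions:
 v(z) = C1 + 3*exp(-4*z)/4


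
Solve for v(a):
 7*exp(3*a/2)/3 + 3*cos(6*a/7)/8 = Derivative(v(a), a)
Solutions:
 v(a) = C1 + 14*exp(3*a/2)/9 + 7*sin(6*a/7)/16


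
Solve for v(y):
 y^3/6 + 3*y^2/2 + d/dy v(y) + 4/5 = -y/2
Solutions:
 v(y) = C1 - y^4/24 - y^3/2 - y^2/4 - 4*y/5


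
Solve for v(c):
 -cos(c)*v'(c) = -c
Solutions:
 v(c) = C1 + Integral(c/cos(c), c)


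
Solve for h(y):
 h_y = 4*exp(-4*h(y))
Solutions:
 h(y) = log(-I*(C1 + 16*y)^(1/4))
 h(y) = log(I*(C1 + 16*y)^(1/4))
 h(y) = log(-(C1 + 16*y)^(1/4))
 h(y) = log(C1 + 16*y)/4


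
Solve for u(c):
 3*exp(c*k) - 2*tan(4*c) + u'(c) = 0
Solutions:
 u(c) = C1 - 3*Piecewise((exp(c*k)/k, Ne(k, 0)), (c, True)) - log(cos(4*c))/2


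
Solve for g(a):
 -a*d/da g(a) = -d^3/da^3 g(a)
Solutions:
 g(a) = C1 + Integral(C2*airyai(a) + C3*airybi(a), a)


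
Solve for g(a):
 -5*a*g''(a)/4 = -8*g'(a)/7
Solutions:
 g(a) = C1 + C2*a^(67/35)


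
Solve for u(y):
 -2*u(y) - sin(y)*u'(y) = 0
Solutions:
 u(y) = C1*(cos(y) + 1)/(cos(y) - 1)


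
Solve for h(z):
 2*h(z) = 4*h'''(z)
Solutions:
 h(z) = C3*exp(2^(2/3)*z/2) + (C1*sin(2^(2/3)*sqrt(3)*z/4) + C2*cos(2^(2/3)*sqrt(3)*z/4))*exp(-2^(2/3)*z/4)


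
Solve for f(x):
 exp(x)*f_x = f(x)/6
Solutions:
 f(x) = C1*exp(-exp(-x)/6)


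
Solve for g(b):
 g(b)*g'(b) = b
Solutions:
 g(b) = -sqrt(C1 + b^2)
 g(b) = sqrt(C1 + b^2)


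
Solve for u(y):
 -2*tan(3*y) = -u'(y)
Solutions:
 u(y) = C1 - 2*log(cos(3*y))/3


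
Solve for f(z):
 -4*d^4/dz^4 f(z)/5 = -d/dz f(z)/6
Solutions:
 f(z) = C1 + C4*exp(3^(2/3)*5^(1/3)*z/6) + (C2*sin(3^(1/6)*5^(1/3)*z/4) + C3*cos(3^(1/6)*5^(1/3)*z/4))*exp(-3^(2/3)*5^(1/3)*z/12)


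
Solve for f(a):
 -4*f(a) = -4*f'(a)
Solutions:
 f(a) = C1*exp(a)


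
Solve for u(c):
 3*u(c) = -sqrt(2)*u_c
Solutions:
 u(c) = C1*exp(-3*sqrt(2)*c/2)


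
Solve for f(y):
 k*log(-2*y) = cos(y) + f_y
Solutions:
 f(y) = C1 + k*y*(log(-y) - 1) + k*y*log(2) - sin(y)


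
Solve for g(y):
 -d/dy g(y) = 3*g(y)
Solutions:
 g(y) = C1*exp(-3*y)


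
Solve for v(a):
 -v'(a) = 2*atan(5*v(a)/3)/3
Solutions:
 Integral(1/atan(5*_y/3), (_y, v(a))) = C1 - 2*a/3


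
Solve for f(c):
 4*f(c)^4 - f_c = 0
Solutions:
 f(c) = (-1/(C1 + 12*c))^(1/3)
 f(c) = (-1/(C1 + 4*c))^(1/3)*(-3^(2/3) - 3*3^(1/6)*I)/6
 f(c) = (-1/(C1 + 4*c))^(1/3)*(-3^(2/3) + 3*3^(1/6)*I)/6


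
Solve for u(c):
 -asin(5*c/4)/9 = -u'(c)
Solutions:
 u(c) = C1 + c*asin(5*c/4)/9 + sqrt(16 - 25*c^2)/45


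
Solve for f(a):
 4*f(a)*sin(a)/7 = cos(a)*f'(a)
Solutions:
 f(a) = C1/cos(a)^(4/7)


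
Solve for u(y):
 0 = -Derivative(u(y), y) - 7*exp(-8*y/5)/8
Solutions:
 u(y) = C1 + 35*exp(-8*y/5)/64


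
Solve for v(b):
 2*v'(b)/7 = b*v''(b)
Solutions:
 v(b) = C1 + C2*b^(9/7)


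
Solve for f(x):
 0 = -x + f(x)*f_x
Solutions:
 f(x) = -sqrt(C1 + x^2)
 f(x) = sqrt(C1 + x^2)


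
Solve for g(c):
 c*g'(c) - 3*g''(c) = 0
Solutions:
 g(c) = C1 + C2*erfi(sqrt(6)*c/6)


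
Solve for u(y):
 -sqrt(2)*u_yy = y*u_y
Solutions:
 u(y) = C1 + C2*erf(2^(1/4)*y/2)


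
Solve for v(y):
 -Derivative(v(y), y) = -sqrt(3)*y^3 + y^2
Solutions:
 v(y) = C1 + sqrt(3)*y^4/4 - y^3/3


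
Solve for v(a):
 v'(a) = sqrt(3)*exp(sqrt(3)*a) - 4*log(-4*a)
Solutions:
 v(a) = C1 - 4*a*log(-a) + 4*a*(1 - 2*log(2)) + exp(sqrt(3)*a)


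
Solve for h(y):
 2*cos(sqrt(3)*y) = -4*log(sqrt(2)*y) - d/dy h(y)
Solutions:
 h(y) = C1 - 4*y*log(y) - 2*y*log(2) + 4*y - 2*sqrt(3)*sin(sqrt(3)*y)/3


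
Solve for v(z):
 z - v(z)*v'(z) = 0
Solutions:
 v(z) = -sqrt(C1 + z^2)
 v(z) = sqrt(C1 + z^2)


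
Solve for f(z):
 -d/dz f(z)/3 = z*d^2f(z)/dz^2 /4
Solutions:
 f(z) = C1 + C2/z^(1/3)


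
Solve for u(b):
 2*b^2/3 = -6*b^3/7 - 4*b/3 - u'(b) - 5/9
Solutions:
 u(b) = C1 - 3*b^4/14 - 2*b^3/9 - 2*b^2/3 - 5*b/9


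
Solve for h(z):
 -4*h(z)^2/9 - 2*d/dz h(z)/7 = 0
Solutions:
 h(z) = 9/(C1 + 14*z)


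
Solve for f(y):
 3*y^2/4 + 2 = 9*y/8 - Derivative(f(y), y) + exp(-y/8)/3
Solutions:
 f(y) = C1 - y^3/4 + 9*y^2/16 - 2*y - 8*exp(-y/8)/3


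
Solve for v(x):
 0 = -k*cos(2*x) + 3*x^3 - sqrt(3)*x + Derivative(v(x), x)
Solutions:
 v(x) = C1 + k*sin(2*x)/2 - 3*x^4/4 + sqrt(3)*x^2/2


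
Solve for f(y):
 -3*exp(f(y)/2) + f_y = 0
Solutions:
 f(y) = 2*log(-1/(C1 + 3*y)) + 2*log(2)


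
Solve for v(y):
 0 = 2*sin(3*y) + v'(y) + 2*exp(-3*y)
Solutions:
 v(y) = C1 + 2*cos(3*y)/3 + 2*exp(-3*y)/3


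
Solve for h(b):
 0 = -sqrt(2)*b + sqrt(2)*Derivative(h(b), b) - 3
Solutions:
 h(b) = C1 + b^2/2 + 3*sqrt(2)*b/2


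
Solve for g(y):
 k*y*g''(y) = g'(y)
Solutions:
 g(y) = C1 + y^(((re(k) + 1)*re(k) + im(k)^2)/(re(k)^2 + im(k)^2))*(C2*sin(log(y)*Abs(im(k))/(re(k)^2 + im(k)^2)) + C3*cos(log(y)*im(k)/(re(k)^2 + im(k)^2)))


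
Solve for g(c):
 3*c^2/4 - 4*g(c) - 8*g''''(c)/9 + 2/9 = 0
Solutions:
 g(c) = 3*c^2/16 + (C1*sin(2^(1/4)*sqrt(3)*c/2) + C2*cos(2^(1/4)*sqrt(3)*c/2))*exp(-2^(1/4)*sqrt(3)*c/2) + (C3*sin(2^(1/4)*sqrt(3)*c/2) + C4*cos(2^(1/4)*sqrt(3)*c/2))*exp(2^(1/4)*sqrt(3)*c/2) + 1/18


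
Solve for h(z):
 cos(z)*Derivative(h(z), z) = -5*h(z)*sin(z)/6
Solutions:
 h(z) = C1*cos(z)^(5/6)


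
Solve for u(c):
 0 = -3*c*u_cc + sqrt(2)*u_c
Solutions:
 u(c) = C1 + C2*c^(sqrt(2)/3 + 1)


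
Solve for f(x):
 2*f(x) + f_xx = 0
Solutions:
 f(x) = C1*sin(sqrt(2)*x) + C2*cos(sqrt(2)*x)


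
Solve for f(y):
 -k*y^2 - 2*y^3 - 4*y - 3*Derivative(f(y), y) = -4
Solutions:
 f(y) = C1 - k*y^3/9 - y^4/6 - 2*y^2/3 + 4*y/3


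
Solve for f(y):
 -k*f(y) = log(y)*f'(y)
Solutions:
 f(y) = C1*exp(-k*li(y))


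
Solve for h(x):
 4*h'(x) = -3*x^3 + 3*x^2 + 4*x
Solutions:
 h(x) = C1 - 3*x^4/16 + x^3/4 + x^2/2


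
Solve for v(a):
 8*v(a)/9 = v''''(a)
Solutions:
 v(a) = C1*exp(-2^(3/4)*sqrt(3)*a/3) + C2*exp(2^(3/4)*sqrt(3)*a/3) + C3*sin(2^(3/4)*sqrt(3)*a/3) + C4*cos(2^(3/4)*sqrt(3)*a/3)


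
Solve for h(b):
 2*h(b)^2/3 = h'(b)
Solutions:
 h(b) = -3/(C1 + 2*b)


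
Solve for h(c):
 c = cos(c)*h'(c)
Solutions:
 h(c) = C1 + Integral(c/cos(c), c)


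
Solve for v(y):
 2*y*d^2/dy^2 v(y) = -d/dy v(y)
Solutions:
 v(y) = C1 + C2*sqrt(y)


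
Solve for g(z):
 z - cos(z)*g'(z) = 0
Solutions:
 g(z) = C1 + Integral(z/cos(z), z)


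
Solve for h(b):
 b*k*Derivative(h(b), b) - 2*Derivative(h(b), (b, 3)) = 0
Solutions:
 h(b) = C1 + Integral(C2*airyai(2^(2/3)*b*k^(1/3)/2) + C3*airybi(2^(2/3)*b*k^(1/3)/2), b)


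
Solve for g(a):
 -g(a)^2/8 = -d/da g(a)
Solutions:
 g(a) = -8/(C1 + a)


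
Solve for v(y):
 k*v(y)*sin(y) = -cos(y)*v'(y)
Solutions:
 v(y) = C1*exp(k*log(cos(y)))


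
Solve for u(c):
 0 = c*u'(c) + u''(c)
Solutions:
 u(c) = C1 + C2*erf(sqrt(2)*c/2)


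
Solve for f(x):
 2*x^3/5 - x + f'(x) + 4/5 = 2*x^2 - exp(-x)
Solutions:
 f(x) = C1 - x^4/10 + 2*x^3/3 + x^2/2 - 4*x/5 + exp(-x)


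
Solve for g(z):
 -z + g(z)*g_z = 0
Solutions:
 g(z) = -sqrt(C1 + z^2)
 g(z) = sqrt(C1 + z^2)


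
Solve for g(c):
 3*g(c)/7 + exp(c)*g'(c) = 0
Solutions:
 g(c) = C1*exp(3*exp(-c)/7)


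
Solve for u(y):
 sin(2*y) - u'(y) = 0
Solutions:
 u(y) = C1 - cos(2*y)/2


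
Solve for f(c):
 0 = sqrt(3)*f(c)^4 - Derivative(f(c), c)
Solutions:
 f(c) = (-1/(C1 + 3*sqrt(3)*c))^(1/3)
 f(c) = (-1/(C1 + sqrt(3)*c))^(1/3)*(-3^(2/3) - 3*3^(1/6)*I)/6
 f(c) = (-1/(C1 + sqrt(3)*c))^(1/3)*(-3^(2/3) + 3*3^(1/6)*I)/6


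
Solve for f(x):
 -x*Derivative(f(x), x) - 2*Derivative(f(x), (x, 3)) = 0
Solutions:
 f(x) = C1 + Integral(C2*airyai(-2^(2/3)*x/2) + C3*airybi(-2^(2/3)*x/2), x)


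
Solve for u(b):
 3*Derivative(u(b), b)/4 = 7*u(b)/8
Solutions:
 u(b) = C1*exp(7*b/6)


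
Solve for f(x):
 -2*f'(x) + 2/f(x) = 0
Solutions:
 f(x) = -sqrt(C1 + 2*x)
 f(x) = sqrt(C1 + 2*x)


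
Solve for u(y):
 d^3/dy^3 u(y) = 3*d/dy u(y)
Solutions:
 u(y) = C1 + C2*exp(-sqrt(3)*y) + C3*exp(sqrt(3)*y)


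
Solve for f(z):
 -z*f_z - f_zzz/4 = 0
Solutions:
 f(z) = C1 + Integral(C2*airyai(-2^(2/3)*z) + C3*airybi(-2^(2/3)*z), z)


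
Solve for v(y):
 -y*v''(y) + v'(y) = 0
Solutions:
 v(y) = C1 + C2*y^2


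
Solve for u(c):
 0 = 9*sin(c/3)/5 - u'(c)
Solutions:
 u(c) = C1 - 27*cos(c/3)/5


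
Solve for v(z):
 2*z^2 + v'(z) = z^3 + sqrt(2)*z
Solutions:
 v(z) = C1 + z^4/4 - 2*z^3/3 + sqrt(2)*z^2/2


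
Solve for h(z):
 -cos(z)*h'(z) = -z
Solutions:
 h(z) = C1 + Integral(z/cos(z), z)


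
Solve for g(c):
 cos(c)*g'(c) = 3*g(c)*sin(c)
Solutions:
 g(c) = C1/cos(c)^3


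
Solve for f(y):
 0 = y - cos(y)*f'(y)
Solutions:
 f(y) = C1 + Integral(y/cos(y), y)


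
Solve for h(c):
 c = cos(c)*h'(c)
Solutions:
 h(c) = C1 + Integral(c/cos(c), c)


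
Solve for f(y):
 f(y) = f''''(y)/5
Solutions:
 f(y) = C1*exp(-5^(1/4)*y) + C2*exp(5^(1/4)*y) + C3*sin(5^(1/4)*y) + C4*cos(5^(1/4)*y)


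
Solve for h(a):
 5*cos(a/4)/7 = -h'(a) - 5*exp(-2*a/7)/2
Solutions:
 h(a) = C1 - 20*sin(a/4)/7 + 35*exp(-2*a/7)/4


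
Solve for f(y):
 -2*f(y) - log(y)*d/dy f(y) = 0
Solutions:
 f(y) = C1*exp(-2*li(y))


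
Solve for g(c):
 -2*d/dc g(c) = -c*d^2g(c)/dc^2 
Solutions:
 g(c) = C1 + C2*c^3


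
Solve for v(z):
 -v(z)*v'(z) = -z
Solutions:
 v(z) = -sqrt(C1 + z^2)
 v(z) = sqrt(C1 + z^2)


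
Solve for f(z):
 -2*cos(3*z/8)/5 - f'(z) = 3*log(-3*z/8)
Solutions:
 f(z) = C1 - 3*z*log(-z) - 3*z*log(3) + 3*z + 9*z*log(2) - 16*sin(3*z/8)/15


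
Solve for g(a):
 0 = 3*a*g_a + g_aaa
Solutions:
 g(a) = C1 + Integral(C2*airyai(-3^(1/3)*a) + C3*airybi(-3^(1/3)*a), a)


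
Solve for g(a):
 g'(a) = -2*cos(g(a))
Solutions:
 g(a) = pi - asin((C1 + exp(4*a))/(C1 - exp(4*a)))
 g(a) = asin((C1 + exp(4*a))/(C1 - exp(4*a)))


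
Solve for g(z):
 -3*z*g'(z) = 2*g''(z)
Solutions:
 g(z) = C1 + C2*erf(sqrt(3)*z/2)


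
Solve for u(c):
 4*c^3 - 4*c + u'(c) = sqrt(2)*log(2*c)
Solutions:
 u(c) = C1 - c^4 + 2*c^2 + sqrt(2)*c*log(c) - sqrt(2)*c + sqrt(2)*c*log(2)


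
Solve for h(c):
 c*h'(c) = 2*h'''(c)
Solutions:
 h(c) = C1 + Integral(C2*airyai(2^(2/3)*c/2) + C3*airybi(2^(2/3)*c/2), c)


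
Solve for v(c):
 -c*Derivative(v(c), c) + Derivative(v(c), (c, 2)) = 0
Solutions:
 v(c) = C1 + C2*erfi(sqrt(2)*c/2)


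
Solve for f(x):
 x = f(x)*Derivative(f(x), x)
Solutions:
 f(x) = -sqrt(C1 + x^2)
 f(x) = sqrt(C1 + x^2)


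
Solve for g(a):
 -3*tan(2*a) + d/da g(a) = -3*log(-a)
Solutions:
 g(a) = C1 - 3*a*log(-a) + 3*a - 3*log(cos(2*a))/2


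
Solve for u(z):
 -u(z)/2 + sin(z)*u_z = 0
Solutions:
 u(z) = C1*(cos(z) - 1)^(1/4)/(cos(z) + 1)^(1/4)


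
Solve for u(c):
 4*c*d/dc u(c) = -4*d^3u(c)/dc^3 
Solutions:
 u(c) = C1 + Integral(C2*airyai(-c) + C3*airybi(-c), c)


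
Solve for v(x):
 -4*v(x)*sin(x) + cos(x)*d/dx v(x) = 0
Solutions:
 v(x) = C1/cos(x)^4


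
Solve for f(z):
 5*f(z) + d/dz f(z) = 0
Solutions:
 f(z) = C1*exp(-5*z)


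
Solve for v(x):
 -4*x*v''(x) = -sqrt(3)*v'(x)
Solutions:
 v(x) = C1 + C2*x^(sqrt(3)/4 + 1)


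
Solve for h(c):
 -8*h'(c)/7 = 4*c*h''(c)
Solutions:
 h(c) = C1 + C2*c^(5/7)


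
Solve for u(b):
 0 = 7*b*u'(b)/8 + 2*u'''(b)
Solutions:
 u(b) = C1 + Integral(C2*airyai(-2^(2/3)*7^(1/3)*b/4) + C3*airybi(-2^(2/3)*7^(1/3)*b/4), b)


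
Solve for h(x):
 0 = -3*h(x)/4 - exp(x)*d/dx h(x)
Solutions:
 h(x) = C1*exp(3*exp(-x)/4)


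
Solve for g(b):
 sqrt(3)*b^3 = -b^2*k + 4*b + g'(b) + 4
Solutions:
 g(b) = C1 + sqrt(3)*b^4/4 + b^3*k/3 - 2*b^2 - 4*b


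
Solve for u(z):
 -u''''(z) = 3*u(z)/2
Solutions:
 u(z) = (C1*sin(6^(1/4)*z/2) + C2*cos(6^(1/4)*z/2))*exp(-6^(1/4)*z/2) + (C3*sin(6^(1/4)*z/2) + C4*cos(6^(1/4)*z/2))*exp(6^(1/4)*z/2)


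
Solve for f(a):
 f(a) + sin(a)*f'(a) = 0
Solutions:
 f(a) = C1*sqrt(cos(a) + 1)/sqrt(cos(a) - 1)


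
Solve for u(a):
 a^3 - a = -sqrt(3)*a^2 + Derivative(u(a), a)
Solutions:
 u(a) = C1 + a^4/4 + sqrt(3)*a^3/3 - a^2/2


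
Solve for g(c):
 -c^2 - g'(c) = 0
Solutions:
 g(c) = C1 - c^3/3


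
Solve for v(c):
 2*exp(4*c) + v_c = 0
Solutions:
 v(c) = C1 - exp(4*c)/2


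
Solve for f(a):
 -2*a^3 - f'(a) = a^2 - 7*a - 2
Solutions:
 f(a) = C1 - a^4/2 - a^3/3 + 7*a^2/2 + 2*a


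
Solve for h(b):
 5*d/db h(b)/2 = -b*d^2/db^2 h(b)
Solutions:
 h(b) = C1 + C2/b^(3/2)


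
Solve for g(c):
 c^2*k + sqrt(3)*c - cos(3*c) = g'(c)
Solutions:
 g(c) = C1 + c^3*k/3 + sqrt(3)*c^2/2 - sin(3*c)/3


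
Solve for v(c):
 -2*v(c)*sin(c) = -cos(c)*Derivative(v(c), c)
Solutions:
 v(c) = C1/cos(c)^2


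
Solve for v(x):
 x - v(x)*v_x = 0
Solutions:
 v(x) = -sqrt(C1 + x^2)
 v(x) = sqrt(C1 + x^2)


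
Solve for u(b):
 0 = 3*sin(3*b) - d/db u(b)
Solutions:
 u(b) = C1 - cos(3*b)


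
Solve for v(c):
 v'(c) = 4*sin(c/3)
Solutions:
 v(c) = C1 - 12*cos(c/3)


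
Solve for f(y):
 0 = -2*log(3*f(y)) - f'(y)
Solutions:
 Integral(1/(log(_y) + log(3)), (_y, f(y)))/2 = C1 - y


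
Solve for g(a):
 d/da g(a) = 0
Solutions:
 g(a) = C1


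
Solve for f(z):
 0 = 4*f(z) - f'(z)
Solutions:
 f(z) = C1*exp(4*z)


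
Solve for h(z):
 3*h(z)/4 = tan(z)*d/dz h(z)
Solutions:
 h(z) = C1*sin(z)^(3/4)


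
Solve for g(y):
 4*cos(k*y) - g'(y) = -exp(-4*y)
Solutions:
 g(y) = C1 - exp(-4*y)/4 + 4*sin(k*y)/k


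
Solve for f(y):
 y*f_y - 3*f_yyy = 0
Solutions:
 f(y) = C1 + Integral(C2*airyai(3^(2/3)*y/3) + C3*airybi(3^(2/3)*y/3), y)


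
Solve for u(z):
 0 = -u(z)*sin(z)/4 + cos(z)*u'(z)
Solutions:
 u(z) = C1/cos(z)^(1/4)


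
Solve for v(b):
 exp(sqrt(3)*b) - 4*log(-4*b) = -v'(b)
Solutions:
 v(b) = C1 + 4*b*log(-b) + 4*b*(-1 + 2*log(2)) - sqrt(3)*exp(sqrt(3)*b)/3


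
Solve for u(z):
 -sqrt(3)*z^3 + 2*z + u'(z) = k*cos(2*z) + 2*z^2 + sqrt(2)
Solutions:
 u(z) = C1 + k*sin(2*z)/2 + sqrt(3)*z^4/4 + 2*z^3/3 - z^2 + sqrt(2)*z


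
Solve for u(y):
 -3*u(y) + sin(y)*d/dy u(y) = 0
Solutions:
 u(y) = C1*(cos(y) - 1)^(3/2)/(cos(y) + 1)^(3/2)


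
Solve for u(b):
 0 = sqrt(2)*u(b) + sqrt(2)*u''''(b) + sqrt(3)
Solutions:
 u(b) = (C1*sin(sqrt(2)*b/2) + C2*cos(sqrt(2)*b/2))*exp(-sqrt(2)*b/2) + (C3*sin(sqrt(2)*b/2) + C4*cos(sqrt(2)*b/2))*exp(sqrt(2)*b/2) - sqrt(6)/2


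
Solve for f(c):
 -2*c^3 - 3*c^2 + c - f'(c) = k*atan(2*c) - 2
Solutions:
 f(c) = C1 - c^4/2 - c^3 + c^2/2 + 2*c - k*(c*atan(2*c) - log(4*c^2 + 1)/4)


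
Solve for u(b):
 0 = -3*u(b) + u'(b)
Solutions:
 u(b) = C1*exp(3*b)


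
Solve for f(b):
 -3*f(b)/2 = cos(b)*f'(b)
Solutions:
 f(b) = C1*(sin(b) - 1)^(3/4)/(sin(b) + 1)^(3/4)


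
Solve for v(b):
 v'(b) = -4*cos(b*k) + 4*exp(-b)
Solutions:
 v(b) = C1 - 4*exp(-b) - 4*sin(b*k)/k


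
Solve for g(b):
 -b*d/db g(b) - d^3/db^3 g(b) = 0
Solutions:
 g(b) = C1 + Integral(C2*airyai(-b) + C3*airybi(-b), b)


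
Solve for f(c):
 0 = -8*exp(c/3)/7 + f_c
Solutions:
 f(c) = C1 + 24*exp(c/3)/7


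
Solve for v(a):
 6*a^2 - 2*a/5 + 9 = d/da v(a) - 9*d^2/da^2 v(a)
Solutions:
 v(a) = C1 + C2*exp(a/9) + 2*a^3 + 269*a^2/5 + 4887*a/5


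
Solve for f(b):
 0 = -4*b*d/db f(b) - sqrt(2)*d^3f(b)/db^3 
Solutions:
 f(b) = C1 + Integral(C2*airyai(-sqrt(2)*b) + C3*airybi(-sqrt(2)*b), b)


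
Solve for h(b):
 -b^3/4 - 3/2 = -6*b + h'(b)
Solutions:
 h(b) = C1 - b^4/16 + 3*b^2 - 3*b/2


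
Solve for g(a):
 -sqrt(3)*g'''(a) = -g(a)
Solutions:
 g(a) = C3*exp(3^(5/6)*a/3) + (C1*sin(3^(1/3)*a/2) + C2*cos(3^(1/3)*a/2))*exp(-3^(5/6)*a/6)


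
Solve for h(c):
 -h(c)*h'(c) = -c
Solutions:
 h(c) = -sqrt(C1 + c^2)
 h(c) = sqrt(C1 + c^2)


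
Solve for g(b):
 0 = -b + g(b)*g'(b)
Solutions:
 g(b) = -sqrt(C1 + b^2)
 g(b) = sqrt(C1 + b^2)


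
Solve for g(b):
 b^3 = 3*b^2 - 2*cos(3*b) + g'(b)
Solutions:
 g(b) = C1 + b^4/4 - b^3 + 2*sin(3*b)/3


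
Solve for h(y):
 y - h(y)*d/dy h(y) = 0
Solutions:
 h(y) = -sqrt(C1 + y^2)
 h(y) = sqrt(C1 + y^2)


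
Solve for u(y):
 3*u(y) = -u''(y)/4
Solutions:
 u(y) = C1*sin(2*sqrt(3)*y) + C2*cos(2*sqrt(3)*y)


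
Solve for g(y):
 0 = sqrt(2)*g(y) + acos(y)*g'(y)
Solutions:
 g(y) = C1*exp(-sqrt(2)*Integral(1/acos(y), y))


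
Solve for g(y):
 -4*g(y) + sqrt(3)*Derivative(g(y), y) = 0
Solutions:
 g(y) = C1*exp(4*sqrt(3)*y/3)


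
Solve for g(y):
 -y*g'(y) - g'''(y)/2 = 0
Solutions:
 g(y) = C1 + Integral(C2*airyai(-2^(1/3)*y) + C3*airybi(-2^(1/3)*y), y)


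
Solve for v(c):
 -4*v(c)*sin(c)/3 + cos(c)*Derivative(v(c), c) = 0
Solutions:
 v(c) = C1/cos(c)^(4/3)


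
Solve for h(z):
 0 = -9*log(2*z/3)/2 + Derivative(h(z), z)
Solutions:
 h(z) = C1 + 9*z*log(z)/2 - 9*z*log(3)/2 - 9*z/2 + 9*z*log(2)/2


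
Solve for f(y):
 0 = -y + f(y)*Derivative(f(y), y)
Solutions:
 f(y) = -sqrt(C1 + y^2)
 f(y) = sqrt(C1 + y^2)


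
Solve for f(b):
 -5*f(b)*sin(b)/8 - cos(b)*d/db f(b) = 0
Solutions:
 f(b) = C1*cos(b)^(5/8)


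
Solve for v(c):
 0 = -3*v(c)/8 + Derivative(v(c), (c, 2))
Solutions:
 v(c) = C1*exp(-sqrt(6)*c/4) + C2*exp(sqrt(6)*c/4)


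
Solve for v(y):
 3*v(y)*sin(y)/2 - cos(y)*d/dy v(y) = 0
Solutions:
 v(y) = C1/cos(y)^(3/2)


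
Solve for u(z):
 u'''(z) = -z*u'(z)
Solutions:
 u(z) = C1 + Integral(C2*airyai(-z) + C3*airybi(-z), z)


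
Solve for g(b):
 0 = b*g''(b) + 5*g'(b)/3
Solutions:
 g(b) = C1 + C2/b^(2/3)


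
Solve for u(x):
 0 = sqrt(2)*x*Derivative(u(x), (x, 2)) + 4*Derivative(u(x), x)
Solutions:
 u(x) = C1 + C2*x^(1 - 2*sqrt(2))


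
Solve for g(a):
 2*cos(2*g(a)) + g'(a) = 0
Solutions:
 g(a) = -asin((C1 + exp(8*a))/(C1 - exp(8*a)))/2 + pi/2
 g(a) = asin((C1 + exp(8*a))/(C1 - exp(8*a)))/2


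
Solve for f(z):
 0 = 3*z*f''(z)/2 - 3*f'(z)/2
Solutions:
 f(z) = C1 + C2*z^2


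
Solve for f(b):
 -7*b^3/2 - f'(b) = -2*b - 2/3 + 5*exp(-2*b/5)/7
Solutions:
 f(b) = C1 - 7*b^4/8 + b^2 + 2*b/3 + 25*exp(-2*b/5)/14


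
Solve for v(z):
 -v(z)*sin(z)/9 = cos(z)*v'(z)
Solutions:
 v(z) = C1*cos(z)^(1/9)


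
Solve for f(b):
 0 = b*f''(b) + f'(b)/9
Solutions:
 f(b) = C1 + C2*b^(8/9)


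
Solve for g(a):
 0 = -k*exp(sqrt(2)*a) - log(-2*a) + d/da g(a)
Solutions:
 g(a) = C1 + a*log(-a) + a*(-1 + log(2)) + sqrt(2)*k*exp(sqrt(2)*a)/2


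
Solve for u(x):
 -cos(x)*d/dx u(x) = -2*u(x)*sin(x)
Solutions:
 u(x) = C1/cos(x)^2


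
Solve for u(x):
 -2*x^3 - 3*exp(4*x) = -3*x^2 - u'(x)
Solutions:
 u(x) = C1 + x^4/2 - x^3 + 3*exp(4*x)/4


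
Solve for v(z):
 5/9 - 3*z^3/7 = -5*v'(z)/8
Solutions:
 v(z) = C1 + 6*z^4/35 - 8*z/9


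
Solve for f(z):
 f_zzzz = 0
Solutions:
 f(z) = C1 + C2*z + C3*z^2 + C4*z^3


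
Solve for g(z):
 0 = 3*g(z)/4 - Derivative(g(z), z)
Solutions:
 g(z) = C1*exp(3*z/4)


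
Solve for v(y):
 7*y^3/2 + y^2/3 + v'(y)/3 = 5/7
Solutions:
 v(y) = C1 - 21*y^4/8 - y^3/3 + 15*y/7


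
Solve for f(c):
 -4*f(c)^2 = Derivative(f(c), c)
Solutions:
 f(c) = 1/(C1 + 4*c)


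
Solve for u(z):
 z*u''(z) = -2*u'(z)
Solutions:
 u(z) = C1 + C2/z


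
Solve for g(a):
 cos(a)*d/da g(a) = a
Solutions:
 g(a) = C1 + Integral(a/cos(a), a)


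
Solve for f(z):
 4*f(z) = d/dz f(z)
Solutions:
 f(z) = C1*exp(4*z)


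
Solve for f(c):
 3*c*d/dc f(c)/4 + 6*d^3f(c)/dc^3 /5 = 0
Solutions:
 f(c) = C1 + Integral(C2*airyai(-5^(1/3)*c/2) + C3*airybi(-5^(1/3)*c/2), c)


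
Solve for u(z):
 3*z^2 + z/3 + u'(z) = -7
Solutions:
 u(z) = C1 - z^3 - z^2/6 - 7*z


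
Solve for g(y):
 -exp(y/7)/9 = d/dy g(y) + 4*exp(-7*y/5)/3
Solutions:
 g(y) = C1 - 7*exp(y/7)/9 + 20*exp(-7*y/5)/21


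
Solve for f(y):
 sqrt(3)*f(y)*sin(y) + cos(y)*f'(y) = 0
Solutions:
 f(y) = C1*cos(y)^(sqrt(3))


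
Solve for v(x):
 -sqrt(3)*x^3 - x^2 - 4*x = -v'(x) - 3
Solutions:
 v(x) = C1 + sqrt(3)*x^4/4 + x^3/3 + 2*x^2 - 3*x


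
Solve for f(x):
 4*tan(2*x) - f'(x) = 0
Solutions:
 f(x) = C1 - 2*log(cos(2*x))


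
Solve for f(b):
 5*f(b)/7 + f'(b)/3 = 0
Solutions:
 f(b) = C1*exp(-15*b/7)


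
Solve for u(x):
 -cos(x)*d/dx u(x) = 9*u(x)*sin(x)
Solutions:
 u(x) = C1*cos(x)^9


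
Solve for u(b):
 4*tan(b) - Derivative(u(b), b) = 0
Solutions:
 u(b) = C1 - 4*log(cos(b))


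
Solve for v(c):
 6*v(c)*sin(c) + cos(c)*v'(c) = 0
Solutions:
 v(c) = C1*cos(c)^6


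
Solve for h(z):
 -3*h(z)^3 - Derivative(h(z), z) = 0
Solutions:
 h(z) = -sqrt(2)*sqrt(-1/(C1 - 3*z))/2
 h(z) = sqrt(2)*sqrt(-1/(C1 - 3*z))/2


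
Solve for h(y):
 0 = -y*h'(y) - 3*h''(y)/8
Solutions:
 h(y) = C1 + C2*erf(2*sqrt(3)*y/3)


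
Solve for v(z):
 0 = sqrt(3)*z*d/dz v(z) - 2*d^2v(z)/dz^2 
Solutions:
 v(z) = C1 + C2*erfi(3^(1/4)*z/2)


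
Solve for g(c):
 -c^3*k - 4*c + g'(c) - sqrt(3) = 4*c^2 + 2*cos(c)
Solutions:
 g(c) = C1 + c^4*k/4 + 4*c^3/3 + 2*c^2 + sqrt(3)*c + 2*sin(c)


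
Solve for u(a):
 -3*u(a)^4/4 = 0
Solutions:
 u(a) = 0


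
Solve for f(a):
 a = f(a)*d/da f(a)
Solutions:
 f(a) = -sqrt(C1 + a^2)
 f(a) = sqrt(C1 + a^2)


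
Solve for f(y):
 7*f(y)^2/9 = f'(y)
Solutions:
 f(y) = -9/(C1 + 7*y)


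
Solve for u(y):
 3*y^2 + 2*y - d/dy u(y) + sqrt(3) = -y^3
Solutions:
 u(y) = C1 + y^4/4 + y^3 + y^2 + sqrt(3)*y


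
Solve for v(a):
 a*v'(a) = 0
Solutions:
 v(a) = C1


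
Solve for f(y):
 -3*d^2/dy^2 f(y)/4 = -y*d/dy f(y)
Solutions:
 f(y) = C1 + C2*erfi(sqrt(6)*y/3)


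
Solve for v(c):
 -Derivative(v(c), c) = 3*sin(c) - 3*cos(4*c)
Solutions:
 v(c) = C1 + 3*sin(4*c)/4 + 3*cos(c)


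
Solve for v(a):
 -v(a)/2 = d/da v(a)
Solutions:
 v(a) = C1*exp(-a/2)


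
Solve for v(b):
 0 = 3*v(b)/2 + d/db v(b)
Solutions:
 v(b) = C1*exp(-3*b/2)


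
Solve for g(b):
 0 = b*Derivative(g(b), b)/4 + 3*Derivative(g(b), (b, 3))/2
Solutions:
 g(b) = C1 + Integral(C2*airyai(-6^(2/3)*b/6) + C3*airybi(-6^(2/3)*b/6), b)


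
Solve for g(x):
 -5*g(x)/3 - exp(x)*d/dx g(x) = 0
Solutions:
 g(x) = C1*exp(5*exp(-x)/3)


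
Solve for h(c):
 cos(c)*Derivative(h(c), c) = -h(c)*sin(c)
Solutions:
 h(c) = C1*cos(c)


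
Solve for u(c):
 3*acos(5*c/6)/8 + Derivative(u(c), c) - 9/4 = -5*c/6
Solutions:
 u(c) = C1 - 5*c^2/12 - 3*c*acos(5*c/6)/8 + 9*c/4 + 3*sqrt(36 - 25*c^2)/40


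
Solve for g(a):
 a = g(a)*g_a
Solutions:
 g(a) = -sqrt(C1 + a^2)
 g(a) = sqrt(C1 + a^2)


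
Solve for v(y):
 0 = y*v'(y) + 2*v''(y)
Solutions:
 v(y) = C1 + C2*erf(y/2)


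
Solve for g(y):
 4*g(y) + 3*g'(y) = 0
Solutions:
 g(y) = C1*exp(-4*y/3)


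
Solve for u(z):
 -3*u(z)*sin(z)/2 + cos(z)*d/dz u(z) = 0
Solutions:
 u(z) = C1/cos(z)^(3/2)


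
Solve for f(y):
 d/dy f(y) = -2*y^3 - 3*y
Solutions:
 f(y) = C1 - y^4/2 - 3*y^2/2


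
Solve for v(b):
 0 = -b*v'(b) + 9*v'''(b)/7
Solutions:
 v(b) = C1 + Integral(C2*airyai(21^(1/3)*b/3) + C3*airybi(21^(1/3)*b/3), b)


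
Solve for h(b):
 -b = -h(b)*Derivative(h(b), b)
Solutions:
 h(b) = -sqrt(C1 + b^2)
 h(b) = sqrt(C1 + b^2)


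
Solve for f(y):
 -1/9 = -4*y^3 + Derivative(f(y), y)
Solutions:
 f(y) = C1 + y^4 - y/9


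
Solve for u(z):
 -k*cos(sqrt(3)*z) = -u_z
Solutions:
 u(z) = C1 + sqrt(3)*k*sin(sqrt(3)*z)/3


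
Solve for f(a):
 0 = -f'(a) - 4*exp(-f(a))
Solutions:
 f(a) = log(C1 - 4*a)


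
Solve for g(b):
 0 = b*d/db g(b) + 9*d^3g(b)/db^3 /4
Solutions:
 g(b) = C1 + Integral(C2*airyai(-2^(2/3)*3^(1/3)*b/3) + C3*airybi(-2^(2/3)*3^(1/3)*b/3), b)


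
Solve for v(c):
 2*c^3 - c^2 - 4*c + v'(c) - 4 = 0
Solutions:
 v(c) = C1 - c^4/2 + c^3/3 + 2*c^2 + 4*c


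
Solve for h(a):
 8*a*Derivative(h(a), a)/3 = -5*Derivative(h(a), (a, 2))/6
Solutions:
 h(a) = C1 + C2*erf(2*sqrt(10)*a/5)


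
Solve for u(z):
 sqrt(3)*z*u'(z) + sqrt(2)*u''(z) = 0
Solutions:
 u(z) = C1 + C2*erf(6^(1/4)*z/2)


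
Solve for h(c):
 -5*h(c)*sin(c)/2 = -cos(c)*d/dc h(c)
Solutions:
 h(c) = C1/cos(c)^(5/2)


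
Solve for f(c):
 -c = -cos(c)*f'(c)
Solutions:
 f(c) = C1 + Integral(c/cos(c), c)


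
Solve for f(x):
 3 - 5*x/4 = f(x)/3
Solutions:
 f(x) = 9 - 15*x/4


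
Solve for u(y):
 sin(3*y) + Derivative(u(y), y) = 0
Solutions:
 u(y) = C1 + cos(3*y)/3


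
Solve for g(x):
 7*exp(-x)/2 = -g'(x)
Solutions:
 g(x) = C1 + 7*exp(-x)/2


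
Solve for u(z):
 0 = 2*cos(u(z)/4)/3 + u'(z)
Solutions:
 2*z/3 - 2*log(sin(u(z)/4) - 1) + 2*log(sin(u(z)/4) + 1) = C1


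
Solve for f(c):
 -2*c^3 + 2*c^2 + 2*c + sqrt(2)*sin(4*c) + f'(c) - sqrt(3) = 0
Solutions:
 f(c) = C1 + c^4/2 - 2*c^3/3 - c^2 + sqrt(3)*c + sqrt(2)*cos(4*c)/4


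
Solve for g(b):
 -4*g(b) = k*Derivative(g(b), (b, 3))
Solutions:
 g(b) = C1*exp(2^(2/3)*b*(-1/k)^(1/3)) + C2*exp(2^(2/3)*b*(-1/k)^(1/3)*(-1 + sqrt(3)*I)/2) + C3*exp(-2^(2/3)*b*(-1/k)^(1/3)*(1 + sqrt(3)*I)/2)


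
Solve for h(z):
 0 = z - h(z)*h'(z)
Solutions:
 h(z) = -sqrt(C1 + z^2)
 h(z) = sqrt(C1 + z^2)


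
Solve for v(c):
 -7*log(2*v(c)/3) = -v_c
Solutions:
 -Integral(1/(log(_y) - log(3) + log(2)), (_y, v(c)))/7 = C1 - c


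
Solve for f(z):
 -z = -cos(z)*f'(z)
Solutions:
 f(z) = C1 + Integral(z/cos(z), z)


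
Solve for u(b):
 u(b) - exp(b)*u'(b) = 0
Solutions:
 u(b) = C1*exp(-exp(-b))


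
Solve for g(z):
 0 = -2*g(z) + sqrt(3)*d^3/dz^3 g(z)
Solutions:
 g(z) = C3*exp(2^(1/3)*3^(5/6)*z/3) + (C1*sin(6^(1/3)*z/2) + C2*cos(6^(1/3)*z/2))*exp(-2^(1/3)*3^(5/6)*z/6)


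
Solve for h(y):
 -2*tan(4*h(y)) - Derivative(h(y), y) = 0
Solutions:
 h(y) = -asin(C1*exp(-8*y))/4 + pi/4
 h(y) = asin(C1*exp(-8*y))/4


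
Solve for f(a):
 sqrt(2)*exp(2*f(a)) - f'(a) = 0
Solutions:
 f(a) = log(-sqrt(-1/(C1 + sqrt(2)*a))) - log(2)/2
 f(a) = log(-1/(C1 + sqrt(2)*a))/2 - log(2)/2


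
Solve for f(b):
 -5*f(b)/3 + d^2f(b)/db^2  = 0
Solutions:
 f(b) = C1*exp(-sqrt(15)*b/3) + C2*exp(sqrt(15)*b/3)


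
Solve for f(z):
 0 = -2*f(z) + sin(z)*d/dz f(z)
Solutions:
 f(z) = C1*(cos(z) - 1)/(cos(z) + 1)


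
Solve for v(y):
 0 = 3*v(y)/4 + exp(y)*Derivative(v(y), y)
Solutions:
 v(y) = C1*exp(3*exp(-y)/4)


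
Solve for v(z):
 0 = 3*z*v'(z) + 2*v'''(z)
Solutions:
 v(z) = C1 + Integral(C2*airyai(-2^(2/3)*3^(1/3)*z/2) + C3*airybi(-2^(2/3)*3^(1/3)*z/2), z)


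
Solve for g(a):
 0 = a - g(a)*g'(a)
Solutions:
 g(a) = -sqrt(C1 + a^2)
 g(a) = sqrt(C1 + a^2)


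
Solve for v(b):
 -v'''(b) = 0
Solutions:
 v(b) = C1 + C2*b + C3*b^2


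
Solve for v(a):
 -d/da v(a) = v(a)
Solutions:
 v(a) = C1*exp(-a)


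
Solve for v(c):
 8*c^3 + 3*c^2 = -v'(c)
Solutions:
 v(c) = C1 - 2*c^4 - c^3


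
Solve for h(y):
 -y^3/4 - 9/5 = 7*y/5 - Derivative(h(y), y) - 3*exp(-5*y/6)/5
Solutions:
 h(y) = C1 + y^4/16 + 7*y^2/10 + 9*y/5 + 18*exp(-5*y/6)/25


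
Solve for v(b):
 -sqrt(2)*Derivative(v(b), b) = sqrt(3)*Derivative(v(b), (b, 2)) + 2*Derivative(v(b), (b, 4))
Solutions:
 v(b) = C1 + C2*exp(sqrt(2)*b*(-3^(5/6)/(3 + sqrt(sqrt(3) + 9))^(1/3) + 3^(2/3)*(3 + sqrt(sqrt(3) + 9))^(1/3))/12)*sin(sqrt(2)*b*(3^(1/3)/(3 + sqrt(sqrt(3) + 9))^(1/3) + 3^(1/6)*(3 + sqrt(sqrt(3) + 9))^(1/3))/4) + C3*exp(sqrt(2)*b*(-3^(5/6)/(3 + sqrt(sqrt(3) + 9))^(1/3) + 3^(2/3)*(3 + sqrt(sqrt(3) + 9))^(1/3))/12)*cos(sqrt(2)*b*(3^(1/3)/(3 + sqrt(sqrt(3) + 9))^(1/3) + 3^(1/6)*(3 + sqrt(sqrt(3) + 9))^(1/3))/4) + C4*exp(-sqrt(2)*b*(-3^(5/6)/(3 + sqrt(sqrt(3) + 9))^(1/3) + 3^(2/3)*(3 + sqrt(sqrt(3) + 9))^(1/3))/6)
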